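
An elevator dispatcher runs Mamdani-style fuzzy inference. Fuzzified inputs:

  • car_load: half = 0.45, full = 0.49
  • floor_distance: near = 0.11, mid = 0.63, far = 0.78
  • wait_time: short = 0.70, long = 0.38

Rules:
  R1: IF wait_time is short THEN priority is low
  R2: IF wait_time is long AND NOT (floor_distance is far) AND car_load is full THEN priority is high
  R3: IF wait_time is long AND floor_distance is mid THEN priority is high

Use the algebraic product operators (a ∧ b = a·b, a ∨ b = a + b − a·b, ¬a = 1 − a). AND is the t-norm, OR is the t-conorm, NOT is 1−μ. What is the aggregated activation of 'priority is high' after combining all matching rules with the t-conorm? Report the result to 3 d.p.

0.271

R1: short=0.70 → w = 0.7000
R2: long=0.38, ¬far=1−0.78=0.22, full=0.49; AND[a·b] → w = 0.0410
R3: long=0.38, mid=0.63; AND[a·b] → w = 0.2394
Rules with consequent 'high': {R2, R3} → strengths 0.0410, 0.2394
Aggregate via t-conorm [a + b − a·b]: 0.2706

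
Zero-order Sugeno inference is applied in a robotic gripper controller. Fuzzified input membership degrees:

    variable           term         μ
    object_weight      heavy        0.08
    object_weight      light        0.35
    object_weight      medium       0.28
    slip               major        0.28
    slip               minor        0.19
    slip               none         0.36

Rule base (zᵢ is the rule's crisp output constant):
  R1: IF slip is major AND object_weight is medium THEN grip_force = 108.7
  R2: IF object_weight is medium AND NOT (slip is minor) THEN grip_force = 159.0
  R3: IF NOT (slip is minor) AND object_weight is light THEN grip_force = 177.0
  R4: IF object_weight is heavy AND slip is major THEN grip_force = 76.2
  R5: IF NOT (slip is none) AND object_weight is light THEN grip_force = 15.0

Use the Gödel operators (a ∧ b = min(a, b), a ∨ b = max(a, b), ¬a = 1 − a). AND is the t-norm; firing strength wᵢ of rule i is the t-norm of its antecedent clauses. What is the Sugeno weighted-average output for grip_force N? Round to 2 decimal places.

R1 (z=108.7): major=0.28, medium=0.28; AND[min(a, b)] → w = 0.28
R2 (z=159.0): medium=0.28, ¬minor=1−0.19=0.81; AND[min(a, b)] → w = 0.28
R3 (z=177.0): ¬minor=1−0.19=0.81, light=0.35; AND[min(a, b)] → w = 0.35
R4 (z=76.2): heavy=0.08, major=0.28; AND[min(a, b)] → w = 0.08
R5 (z=15.0): ¬none=1−0.36=0.64, light=0.35; AND[min(a, b)] → w = 0.35
Weighted average = (0.28·108.7 + 0.28·159.0 + 0.35·177.0 + 0.08·76.2 + 0.35·15.0) / (0.28 + 0.28 + 0.35 + 0.08 + 0.35)
  = 148.2520 / 1.3400 = 110.64

110.64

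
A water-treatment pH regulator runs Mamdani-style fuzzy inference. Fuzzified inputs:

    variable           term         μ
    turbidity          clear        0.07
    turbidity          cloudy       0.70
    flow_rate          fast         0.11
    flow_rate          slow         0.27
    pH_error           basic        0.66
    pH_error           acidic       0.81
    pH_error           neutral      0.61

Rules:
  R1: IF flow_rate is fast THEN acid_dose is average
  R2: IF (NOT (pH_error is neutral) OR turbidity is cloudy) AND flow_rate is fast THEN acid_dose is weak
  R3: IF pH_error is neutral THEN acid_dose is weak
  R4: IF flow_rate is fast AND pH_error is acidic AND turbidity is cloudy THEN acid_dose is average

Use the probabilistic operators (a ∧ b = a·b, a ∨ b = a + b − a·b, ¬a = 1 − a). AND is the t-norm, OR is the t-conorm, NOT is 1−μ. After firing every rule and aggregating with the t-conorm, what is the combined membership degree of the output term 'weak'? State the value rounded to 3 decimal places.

0.645

R1: fast=0.11 → w = 0.1100
R2: (¬neutral=1−0.61=0.39 OR cloudy=0.70) = 0.8170; AND[a·b] with fast=0.11 → w = 0.0899
R3: neutral=0.61 → w = 0.6100
R4: fast=0.11, acidic=0.81, cloudy=0.70; AND[a·b] → w = 0.0624
Rules with consequent 'weak': {R2, R3} → strengths 0.0899, 0.6100
Aggregate via t-conorm [a + b − a·b]: 0.6450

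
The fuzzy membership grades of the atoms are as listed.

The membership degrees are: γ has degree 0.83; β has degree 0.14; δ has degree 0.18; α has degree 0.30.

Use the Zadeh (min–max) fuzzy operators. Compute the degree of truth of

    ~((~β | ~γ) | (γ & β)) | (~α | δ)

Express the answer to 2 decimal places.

0.70

~β = 1 − 0.14 = 0.86
~γ = 1 − 0.83 = 0.17
~β | ~γ = max(a, b) on (0.86, 0.17) = 0.86
γ & β = min(a, b) on (0.83, 0.14) = 0.14
(~β | ~γ) | (γ & β) = max(a, b) on (0.86, 0.14) = 0.86
~((~β | ~γ) | (γ & β)) = 1 − 0.86 = 0.14
~α = 1 − 0.30 = 0.70
~α | δ = max(a, b) on (0.70, 0.18) = 0.70
~((~β | ~γ) | (γ & β)) | (~α | δ) = max(a, b) on (0.14, 0.70) = 0.70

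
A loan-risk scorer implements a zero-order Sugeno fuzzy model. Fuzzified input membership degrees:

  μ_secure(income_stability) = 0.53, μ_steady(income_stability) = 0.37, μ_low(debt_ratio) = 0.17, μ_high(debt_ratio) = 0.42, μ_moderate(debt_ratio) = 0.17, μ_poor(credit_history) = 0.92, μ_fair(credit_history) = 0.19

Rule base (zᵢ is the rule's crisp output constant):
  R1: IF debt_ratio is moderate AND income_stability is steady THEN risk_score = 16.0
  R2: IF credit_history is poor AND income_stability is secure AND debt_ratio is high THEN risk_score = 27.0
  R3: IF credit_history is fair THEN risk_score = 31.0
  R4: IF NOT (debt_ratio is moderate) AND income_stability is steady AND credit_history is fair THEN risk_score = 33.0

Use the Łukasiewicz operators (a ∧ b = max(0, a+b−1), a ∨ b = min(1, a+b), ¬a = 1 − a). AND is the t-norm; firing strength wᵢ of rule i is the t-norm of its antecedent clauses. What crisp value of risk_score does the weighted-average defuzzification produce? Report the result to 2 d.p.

R1 (z=16.0): moderate=0.17, steady=0.37; AND[max(0, a+b−1)] → w = 0.00
R2 (z=27.0): poor=0.92, secure=0.53, high=0.42; AND[max(0, a+b−1)] → w = 0.00
R3 (z=31.0): fair=0.19 → w = 0.19
R4 (z=33.0): ¬moderate=1−0.17=0.83, steady=0.37, fair=0.19; AND[max(0, a+b−1)] → w = 0.00
Weighted average = (0.00·16.0 + 0.00·27.0 + 0.19·31.0 + 0.00·33.0) / (0.00 + 0.00 + 0.19 + 0.00)
  = 5.8900 / 0.1900 = 31.00

31.00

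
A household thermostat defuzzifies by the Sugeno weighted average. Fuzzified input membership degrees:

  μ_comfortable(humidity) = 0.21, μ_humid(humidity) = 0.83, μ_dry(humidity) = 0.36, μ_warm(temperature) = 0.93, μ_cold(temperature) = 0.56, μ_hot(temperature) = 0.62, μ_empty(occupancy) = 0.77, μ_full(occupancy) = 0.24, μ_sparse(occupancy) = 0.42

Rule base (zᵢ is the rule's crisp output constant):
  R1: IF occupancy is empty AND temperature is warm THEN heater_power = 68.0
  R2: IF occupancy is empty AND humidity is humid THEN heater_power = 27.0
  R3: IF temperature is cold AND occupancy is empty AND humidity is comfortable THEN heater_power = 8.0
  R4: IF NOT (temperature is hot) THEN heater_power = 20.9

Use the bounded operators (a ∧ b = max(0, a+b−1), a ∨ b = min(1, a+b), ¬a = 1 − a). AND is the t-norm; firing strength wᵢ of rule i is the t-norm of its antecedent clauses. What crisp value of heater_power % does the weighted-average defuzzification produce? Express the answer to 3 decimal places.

R1 (z=68.0): empty=0.77, warm=0.93; AND[max(0, a+b−1)] → w = 0.70
R2 (z=27.0): empty=0.77, humid=0.83; AND[max(0, a+b−1)] → w = 0.60
R3 (z=8.0): cold=0.56, empty=0.77, comfortable=0.21; AND[max(0, a+b−1)] → w = 0.00
R4 (z=20.9): ¬hot=1−0.62=0.38 → w = 0.38
Weighted average = (0.70·68.0 + 0.60·27.0 + 0.00·8.0 + 0.38·20.9) / (0.70 + 0.60 + 0.00 + 0.38)
  = 71.7420 / 1.6800 = 42.704

42.704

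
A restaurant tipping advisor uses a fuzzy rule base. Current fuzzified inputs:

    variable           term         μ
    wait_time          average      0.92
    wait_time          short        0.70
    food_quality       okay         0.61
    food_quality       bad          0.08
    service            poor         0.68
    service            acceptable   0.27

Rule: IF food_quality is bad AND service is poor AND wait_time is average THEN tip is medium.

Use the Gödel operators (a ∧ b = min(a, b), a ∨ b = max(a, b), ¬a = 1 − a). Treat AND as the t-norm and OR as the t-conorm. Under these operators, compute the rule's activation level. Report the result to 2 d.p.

0.08

firing strength: bad=0.08, poor=0.68, average=0.92; AND[min(a, b)] → w = 0.08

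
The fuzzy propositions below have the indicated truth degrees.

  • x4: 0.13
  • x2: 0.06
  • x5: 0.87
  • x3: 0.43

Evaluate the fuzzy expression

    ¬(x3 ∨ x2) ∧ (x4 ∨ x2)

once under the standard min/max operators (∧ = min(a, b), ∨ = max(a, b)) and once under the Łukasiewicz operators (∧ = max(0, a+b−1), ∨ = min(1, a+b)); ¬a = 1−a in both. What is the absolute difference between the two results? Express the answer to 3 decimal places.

0.130

Under standard min/max:
  x3 ∨ x2 = max(a, b) on (0.43, 0.06) = 0.43
  ¬(x3 ∨ x2) = 1 − 0.43 = 0.57
  x4 ∨ x2 = max(a, b) on (0.13, 0.06) = 0.13
  ¬(x3 ∨ x2) ∧ (x4 ∨ x2) = min(a, b) on (0.57, 0.13) = 0.13
  → value = 0.1300
Under Łukasiewicz:
  x3 ∨ x2 = min(1, a+b) on (0.43, 0.06) = 0.49
  ¬(x3 ∨ x2) = 1 − 0.49 = 0.51
  x4 ∨ x2 = min(1, a+b) on (0.13, 0.06) = 0.19
  ¬(x3 ∨ x2) ∧ (x4 ∨ x2) = max(0, a+b−1) on (0.51, 0.19) = 0.00
  → value = 0.0000
|0.1300 − 0.0000| = 0.130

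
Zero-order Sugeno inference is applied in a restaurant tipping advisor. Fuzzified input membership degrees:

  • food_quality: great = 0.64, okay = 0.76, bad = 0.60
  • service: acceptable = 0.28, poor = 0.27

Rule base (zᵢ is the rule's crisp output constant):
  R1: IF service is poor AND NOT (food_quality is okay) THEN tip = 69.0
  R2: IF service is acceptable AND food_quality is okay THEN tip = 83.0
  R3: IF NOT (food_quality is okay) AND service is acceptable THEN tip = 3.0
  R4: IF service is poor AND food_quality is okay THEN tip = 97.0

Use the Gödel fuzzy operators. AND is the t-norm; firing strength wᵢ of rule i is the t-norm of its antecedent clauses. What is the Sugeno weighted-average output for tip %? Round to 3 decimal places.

64.767

R1 (z=69.0): poor=0.27, ¬okay=1−0.76=0.24; AND[min(a, b)] → w = 0.24
R2 (z=83.0): acceptable=0.28, okay=0.76; AND[min(a, b)] → w = 0.28
R3 (z=3.0): ¬okay=1−0.76=0.24, acceptable=0.28; AND[min(a, b)] → w = 0.24
R4 (z=97.0): poor=0.27, okay=0.76; AND[min(a, b)] → w = 0.27
Weighted average = (0.24·69.0 + 0.28·83.0 + 0.24·3.0 + 0.27·97.0) / (0.24 + 0.28 + 0.24 + 0.27)
  = 66.7100 / 1.0300 = 64.767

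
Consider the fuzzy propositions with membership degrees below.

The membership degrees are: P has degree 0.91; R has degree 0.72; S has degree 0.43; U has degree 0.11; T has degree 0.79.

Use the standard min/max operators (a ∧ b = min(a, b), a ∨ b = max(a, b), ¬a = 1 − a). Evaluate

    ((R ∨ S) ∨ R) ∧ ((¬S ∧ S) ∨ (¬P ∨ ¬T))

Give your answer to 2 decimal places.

R ∨ S = max(a, b) on (0.72, 0.43) = 0.72
(R ∨ S) ∨ R = max(a, b) on (0.72, 0.72) = 0.72
¬S = 1 − 0.43 = 0.57
¬S ∧ S = min(a, b) on (0.57, 0.43) = 0.43
¬P = 1 − 0.91 = 0.09
¬T = 1 − 0.79 = 0.21
¬P ∨ ¬T = max(a, b) on (0.09, 0.21) = 0.21
(¬S ∧ S) ∨ (¬P ∨ ¬T) = max(a, b) on (0.43, 0.21) = 0.43
((R ∨ S) ∨ R) ∧ ((¬S ∧ S) ∨ (¬P ∨ ¬T)) = min(a, b) on (0.72, 0.43) = 0.43

0.43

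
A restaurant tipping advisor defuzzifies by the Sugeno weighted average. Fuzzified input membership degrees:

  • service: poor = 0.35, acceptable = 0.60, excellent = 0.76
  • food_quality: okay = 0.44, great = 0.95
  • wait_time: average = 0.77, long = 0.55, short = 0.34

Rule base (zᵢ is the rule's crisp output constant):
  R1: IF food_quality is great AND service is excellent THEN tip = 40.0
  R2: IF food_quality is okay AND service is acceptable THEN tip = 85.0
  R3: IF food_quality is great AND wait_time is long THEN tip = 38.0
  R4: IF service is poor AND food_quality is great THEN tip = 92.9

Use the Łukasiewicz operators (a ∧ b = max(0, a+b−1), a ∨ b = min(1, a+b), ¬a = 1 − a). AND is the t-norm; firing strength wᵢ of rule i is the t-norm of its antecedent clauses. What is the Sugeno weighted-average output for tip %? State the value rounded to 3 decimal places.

R1 (z=40.0): great=0.95, excellent=0.76; AND[max(0, a+b−1)] → w = 0.71
R2 (z=85.0): okay=0.44, acceptable=0.60; AND[max(0, a+b−1)] → w = 0.04
R3 (z=38.0): great=0.95, long=0.55; AND[max(0, a+b−1)] → w = 0.50
R4 (z=92.9): poor=0.35, great=0.95; AND[max(0, a+b−1)] → w = 0.30
Weighted average = (0.71·40.0 + 0.04·85.0 + 0.50·38.0 + 0.30·92.9) / (0.71 + 0.04 + 0.50 + 0.30)
  = 78.6700 / 1.5500 = 50.755

50.755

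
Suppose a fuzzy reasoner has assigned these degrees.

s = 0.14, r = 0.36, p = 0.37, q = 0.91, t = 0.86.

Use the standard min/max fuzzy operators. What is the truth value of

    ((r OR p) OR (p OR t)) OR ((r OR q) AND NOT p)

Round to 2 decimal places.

r OR p = max(a, b) on (0.36, 0.37) = 0.37
p OR t = max(a, b) on (0.37, 0.86) = 0.86
(r OR p) OR (p OR t) = max(a, b) on (0.37, 0.86) = 0.86
r OR q = max(a, b) on (0.36, 0.91) = 0.91
NOT p = 1 − 0.37 = 0.63
(r OR q) AND NOT p = min(a, b) on (0.91, 0.63) = 0.63
((r OR p) OR (p OR t)) OR ((r OR q) AND NOT p) = max(a, b) on (0.86, 0.63) = 0.86

0.86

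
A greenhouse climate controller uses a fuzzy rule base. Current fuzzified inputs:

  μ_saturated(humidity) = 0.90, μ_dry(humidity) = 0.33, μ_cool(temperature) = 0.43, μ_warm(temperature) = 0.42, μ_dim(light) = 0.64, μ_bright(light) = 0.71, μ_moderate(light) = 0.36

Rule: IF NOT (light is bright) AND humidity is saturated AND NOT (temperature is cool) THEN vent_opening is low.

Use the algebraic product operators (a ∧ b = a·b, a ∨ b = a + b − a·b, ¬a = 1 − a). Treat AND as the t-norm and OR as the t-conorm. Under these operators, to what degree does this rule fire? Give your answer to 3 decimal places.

firing strength: ¬bright=1−0.71=0.29, saturated=0.90, ¬cool=1−0.43=0.57; AND[a·b] → w = 0.1488

0.149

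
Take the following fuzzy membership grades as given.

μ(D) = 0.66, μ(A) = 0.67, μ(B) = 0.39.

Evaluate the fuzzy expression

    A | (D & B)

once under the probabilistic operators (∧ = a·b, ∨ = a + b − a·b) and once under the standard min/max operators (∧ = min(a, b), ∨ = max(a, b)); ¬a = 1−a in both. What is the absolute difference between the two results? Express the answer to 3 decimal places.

0.085

Under probabilistic:
  D & B = a·b on (0.6600, 0.3900) = 0.2574
  A | (D & B) = a + b − a·b on (0.6700, 0.2574) = 0.7549
  → value = 0.7549
Under standard min/max:
  D & B = min(a, b) on (0.66, 0.39) = 0.39
  A | (D & B) = max(a, b) on (0.67, 0.39) = 0.67
  → value = 0.6700
|0.7549 − 0.6700| = 0.085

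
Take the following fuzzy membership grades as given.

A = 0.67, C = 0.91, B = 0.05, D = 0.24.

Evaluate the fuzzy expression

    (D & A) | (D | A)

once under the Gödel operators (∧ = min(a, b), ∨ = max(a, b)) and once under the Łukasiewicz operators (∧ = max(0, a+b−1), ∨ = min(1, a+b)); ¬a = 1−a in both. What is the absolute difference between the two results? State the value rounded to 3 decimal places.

0.240

Under Gödel:
  D & A = min(a, b) on (0.24, 0.67) = 0.24
  D | A = max(a, b) on (0.24, 0.67) = 0.67
  (D & A) | (D | A) = max(a, b) on (0.24, 0.67) = 0.67
  → value = 0.6700
Under Łukasiewicz:
  D & A = max(0, a+b−1) on (0.24, 0.67) = 0.00
  D | A = min(1, a+b) on (0.24, 0.67) = 0.91
  (D & A) | (D | A) = min(1, a+b) on (0.00, 0.91) = 0.91
  → value = 0.9100
|0.6700 − 0.9100| = 0.240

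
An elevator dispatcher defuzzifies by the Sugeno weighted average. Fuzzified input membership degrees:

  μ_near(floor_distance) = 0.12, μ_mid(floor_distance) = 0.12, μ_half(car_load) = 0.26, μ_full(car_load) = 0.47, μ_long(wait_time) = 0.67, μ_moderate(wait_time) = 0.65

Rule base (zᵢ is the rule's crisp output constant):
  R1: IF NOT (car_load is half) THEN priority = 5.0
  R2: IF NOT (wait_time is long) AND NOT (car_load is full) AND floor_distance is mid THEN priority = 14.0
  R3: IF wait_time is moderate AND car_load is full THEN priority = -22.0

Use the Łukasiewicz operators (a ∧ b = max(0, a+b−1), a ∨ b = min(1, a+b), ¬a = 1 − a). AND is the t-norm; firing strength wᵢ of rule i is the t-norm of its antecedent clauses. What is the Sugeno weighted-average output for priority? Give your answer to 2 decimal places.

R1 (z=5.0): ¬half=1−0.26=0.74 → w = 0.74
R2 (z=14.0): ¬long=1−0.67=0.33, ¬full=1−0.47=0.53, mid=0.12; AND[max(0, a+b−1)] → w = 0.00
R3 (z=-22.0): moderate=0.65, full=0.47; AND[max(0, a+b−1)] → w = 0.12
Weighted average = (0.74·5.0 + 0.00·14.0 + 0.12·-22.0) / (0.74 + 0.00 + 0.12)
  = 1.0600 / 0.8600 = 1.23

1.23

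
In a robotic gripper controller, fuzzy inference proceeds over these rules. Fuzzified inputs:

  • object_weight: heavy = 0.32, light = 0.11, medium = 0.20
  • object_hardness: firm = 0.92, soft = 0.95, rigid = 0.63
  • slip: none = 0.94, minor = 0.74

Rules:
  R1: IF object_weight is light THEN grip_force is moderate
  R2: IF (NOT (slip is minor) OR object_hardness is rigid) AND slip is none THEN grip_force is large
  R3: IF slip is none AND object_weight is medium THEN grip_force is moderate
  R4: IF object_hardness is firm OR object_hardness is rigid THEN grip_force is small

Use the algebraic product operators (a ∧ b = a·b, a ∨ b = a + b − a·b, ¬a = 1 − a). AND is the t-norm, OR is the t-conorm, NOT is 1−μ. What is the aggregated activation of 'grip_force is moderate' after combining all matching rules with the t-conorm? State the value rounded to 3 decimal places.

0.277

R1: light=0.11 → w = 0.1100
R2: (¬minor=1−0.74=0.26 OR rigid=0.63) = 0.7262; AND[a·b] with none=0.94 → w = 0.6826
R3: none=0.94, medium=0.20; AND[a·b] → w = 0.1880
R4: firm=0.92, rigid=0.63; OR[a + b − a·b] → w = 0.9704
Rules with consequent 'moderate': {R1, R3} → strengths 0.1100, 0.1880
Aggregate via t-conorm [a + b − a·b]: 0.2773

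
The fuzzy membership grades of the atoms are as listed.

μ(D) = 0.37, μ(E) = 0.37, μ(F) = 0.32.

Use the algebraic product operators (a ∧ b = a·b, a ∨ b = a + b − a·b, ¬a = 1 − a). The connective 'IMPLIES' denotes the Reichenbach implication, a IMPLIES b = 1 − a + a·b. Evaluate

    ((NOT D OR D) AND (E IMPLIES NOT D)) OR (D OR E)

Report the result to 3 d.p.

NOT D = 1 − 0.3700 = 0.6300
NOT D OR D = a + b − a·b on (0.6300, 0.3700) = 0.7669
NOT D = 1 − 0.3700 = 0.6300
E IMPLIES NOT D  [Reichenbach: 1 − a + a·b] with a=0.3700, b=0.6300 → 0.8631
(NOT D OR D) AND (E IMPLIES NOT D) = a·b on (0.7669, 0.8631) = 0.6619
D OR E = a + b − a·b on (0.3700, 0.3700) = 0.6031
((NOT D OR D) AND (E IMPLIES NOT D)) OR (D OR E) = a + b − a·b on (0.6619, 0.6031) = 0.8658

0.866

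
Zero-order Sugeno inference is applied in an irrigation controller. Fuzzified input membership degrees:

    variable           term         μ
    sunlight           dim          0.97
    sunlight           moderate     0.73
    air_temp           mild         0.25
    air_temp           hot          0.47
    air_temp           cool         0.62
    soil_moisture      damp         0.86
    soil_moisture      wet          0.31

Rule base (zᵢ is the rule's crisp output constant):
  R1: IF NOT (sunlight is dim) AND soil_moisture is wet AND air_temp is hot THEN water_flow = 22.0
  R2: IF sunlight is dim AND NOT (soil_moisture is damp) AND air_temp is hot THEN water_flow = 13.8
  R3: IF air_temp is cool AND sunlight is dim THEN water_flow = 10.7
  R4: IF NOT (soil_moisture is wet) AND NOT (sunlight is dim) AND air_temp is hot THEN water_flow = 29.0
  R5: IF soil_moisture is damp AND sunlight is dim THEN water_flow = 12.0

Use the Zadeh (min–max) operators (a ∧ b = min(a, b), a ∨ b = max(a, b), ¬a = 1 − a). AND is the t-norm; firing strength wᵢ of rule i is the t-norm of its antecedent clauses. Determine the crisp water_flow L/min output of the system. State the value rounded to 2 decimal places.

R1 (z=22.0): ¬dim=1−0.97=0.03, wet=0.31, hot=0.47; AND[min(a, b)] → w = 0.03
R2 (z=13.8): dim=0.97, ¬damp=1−0.86=0.14, hot=0.47; AND[min(a, b)] → w = 0.14
R3 (z=10.7): cool=0.62, dim=0.97; AND[min(a, b)] → w = 0.62
R4 (z=29.0): ¬wet=1−0.31=0.69, ¬dim=1−0.97=0.03, hot=0.47; AND[min(a, b)] → w = 0.03
R5 (z=12.0): damp=0.86, dim=0.97; AND[min(a, b)] → w = 0.86
Weighted average = (0.03·22.0 + 0.14·13.8 + 0.62·10.7 + 0.03·29.0 + 0.86·12.0) / (0.03 + 0.14 + 0.62 + 0.03 + 0.86)
  = 20.4160 / 1.6800 = 12.15

12.15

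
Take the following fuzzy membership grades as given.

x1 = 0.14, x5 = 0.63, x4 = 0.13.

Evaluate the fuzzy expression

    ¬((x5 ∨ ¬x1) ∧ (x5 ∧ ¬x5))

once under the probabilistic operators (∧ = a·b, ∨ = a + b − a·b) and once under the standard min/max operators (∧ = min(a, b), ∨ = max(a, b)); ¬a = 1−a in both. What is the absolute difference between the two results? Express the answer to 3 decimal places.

Under probabilistic:
  ¬x1 = 1 − 0.1400 = 0.8600
  x5 ∨ ¬x1 = a + b − a·b on (0.6300, 0.8600) = 0.9482
  ¬x5 = 1 − 0.6300 = 0.3700
  x5 ∧ ¬x5 = a·b on (0.6300, 0.3700) = 0.2331
  (x5 ∨ ¬x1) ∧ (x5 ∧ ¬x5) = a·b on (0.9482, 0.2331) = 0.2210
  ¬((x5 ∨ ¬x1) ∧ (x5 ∧ ¬x5)) = 1 − 0.2210 = 0.7790
  → value = 0.7790
Under standard min/max:
  ¬x1 = 1 − 0.14 = 0.86
  x5 ∨ ¬x1 = max(a, b) on (0.63, 0.86) = 0.86
  ¬x5 = 1 − 0.63 = 0.37
  x5 ∧ ¬x5 = min(a, b) on (0.63, 0.37) = 0.37
  (x5 ∨ ¬x1) ∧ (x5 ∧ ¬x5) = min(a, b) on (0.86, 0.37) = 0.37
  ¬((x5 ∨ ¬x1) ∧ (x5 ∧ ¬x5)) = 1 − 0.37 = 0.63
  → value = 0.6300
|0.7790 − 0.6300| = 0.149

0.149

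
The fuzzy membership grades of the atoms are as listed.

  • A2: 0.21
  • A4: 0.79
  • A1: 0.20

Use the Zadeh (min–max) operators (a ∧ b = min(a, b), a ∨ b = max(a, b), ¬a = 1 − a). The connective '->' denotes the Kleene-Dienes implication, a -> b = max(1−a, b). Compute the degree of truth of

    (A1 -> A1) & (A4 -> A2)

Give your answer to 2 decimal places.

0.21

A1 -> A1  [Kleene-Dienes: max(1−a, b)] with a=0.20, b=0.20 → 0.80
A4 -> A2  [Kleene-Dienes: max(1−a, b)] with a=0.79, b=0.21 → 0.21
(A1 -> A1) & (A4 -> A2) = min(a, b) on (0.80, 0.21) = 0.21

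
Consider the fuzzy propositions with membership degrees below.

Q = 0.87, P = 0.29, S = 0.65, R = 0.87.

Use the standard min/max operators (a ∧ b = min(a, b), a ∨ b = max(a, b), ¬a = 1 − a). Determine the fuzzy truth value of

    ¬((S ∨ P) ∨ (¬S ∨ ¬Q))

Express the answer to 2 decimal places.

S ∨ P = max(a, b) on (0.65, 0.29) = 0.65
¬S = 1 − 0.65 = 0.35
¬Q = 1 − 0.87 = 0.13
¬S ∨ ¬Q = max(a, b) on (0.35, 0.13) = 0.35
(S ∨ P) ∨ (¬S ∨ ¬Q) = max(a, b) on (0.65, 0.35) = 0.65
¬((S ∨ P) ∨ (¬S ∨ ¬Q)) = 1 − 0.65 = 0.35

0.35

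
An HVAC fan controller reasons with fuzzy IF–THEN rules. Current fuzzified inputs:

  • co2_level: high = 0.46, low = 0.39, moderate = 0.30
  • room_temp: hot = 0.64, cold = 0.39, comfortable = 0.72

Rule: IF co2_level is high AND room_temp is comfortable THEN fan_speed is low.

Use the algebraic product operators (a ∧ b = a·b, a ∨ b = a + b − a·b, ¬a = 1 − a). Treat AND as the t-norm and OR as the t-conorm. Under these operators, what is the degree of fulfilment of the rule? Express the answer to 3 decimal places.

firing strength: high=0.46, comfortable=0.72; AND[a·b] → w = 0.3312

0.331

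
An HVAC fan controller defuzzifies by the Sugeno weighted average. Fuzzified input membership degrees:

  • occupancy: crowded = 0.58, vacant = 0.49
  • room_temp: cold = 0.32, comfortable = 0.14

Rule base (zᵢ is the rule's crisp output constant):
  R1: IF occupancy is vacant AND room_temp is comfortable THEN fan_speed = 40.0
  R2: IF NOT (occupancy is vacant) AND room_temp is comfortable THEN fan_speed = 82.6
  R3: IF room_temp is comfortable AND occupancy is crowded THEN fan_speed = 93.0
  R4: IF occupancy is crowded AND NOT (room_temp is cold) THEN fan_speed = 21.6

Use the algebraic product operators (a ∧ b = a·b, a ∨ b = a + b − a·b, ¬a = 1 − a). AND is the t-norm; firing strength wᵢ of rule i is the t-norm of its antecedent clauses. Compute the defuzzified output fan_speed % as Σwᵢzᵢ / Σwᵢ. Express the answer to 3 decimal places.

40.143

R1 (z=40.0): vacant=0.49, comfortable=0.14; AND[a·b] → w = 0.0686
R2 (z=82.6): ¬vacant=1−0.49=0.51, comfortable=0.14; AND[a·b] → w = 0.0714
R3 (z=93.0): comfortable=0.14, crowded=0.58; AND[a·b] → w = 0.0812
R4 (z=21.6): crowded=0.58, ¬cold=1−0.32=0.68; AND[a·b] → w = 0.3944
Weighted average = (0.0686·40.0 + 0.0714·82.6 + 0.0812·93.0 + 0.3944·21.6) / (0.0686 + 0.0714 + 0.0812 + 0.3944)
  = 24.7123 / 0.6156 = 40.143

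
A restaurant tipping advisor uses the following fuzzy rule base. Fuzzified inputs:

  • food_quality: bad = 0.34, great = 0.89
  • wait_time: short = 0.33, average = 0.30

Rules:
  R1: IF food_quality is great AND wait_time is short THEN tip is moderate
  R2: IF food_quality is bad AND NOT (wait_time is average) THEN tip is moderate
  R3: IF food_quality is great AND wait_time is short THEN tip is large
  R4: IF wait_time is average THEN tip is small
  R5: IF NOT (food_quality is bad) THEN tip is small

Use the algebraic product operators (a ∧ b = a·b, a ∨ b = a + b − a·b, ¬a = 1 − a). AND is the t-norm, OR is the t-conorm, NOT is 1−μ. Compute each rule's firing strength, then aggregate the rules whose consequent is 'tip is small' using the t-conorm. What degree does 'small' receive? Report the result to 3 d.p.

0.762

R1: great=0.89, short=0.33; AND[a·b] → w = 0.2937
R2: bad=0.34, ¬average=1−0.30=0.70; AND[a·b] → w = 0.2380
R3: great=0.89, short=0.33; AND[a·b] → w = 0.2937
R4: average=0.30 → w = 0.3000
R5: ¬bad=1−0.34=0.66 → w = 0.6600
Rules with consequent 'small': {R4, R5} → strengths 0.3000, 0.6600
Aggregate via t-conorm [a + b − a·b]: 0.7620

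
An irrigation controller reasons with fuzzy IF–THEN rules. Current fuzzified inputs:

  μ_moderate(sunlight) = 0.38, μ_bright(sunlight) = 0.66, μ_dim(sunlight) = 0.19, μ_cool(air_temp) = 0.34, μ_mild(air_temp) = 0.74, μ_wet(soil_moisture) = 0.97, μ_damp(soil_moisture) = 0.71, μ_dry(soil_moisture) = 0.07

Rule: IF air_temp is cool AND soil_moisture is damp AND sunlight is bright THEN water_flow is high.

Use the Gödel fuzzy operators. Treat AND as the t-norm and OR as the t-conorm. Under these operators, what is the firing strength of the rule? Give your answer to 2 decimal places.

0.34

firing strength: cool=0.34, damp=0.71, bright=0.66; AND[min(a, b)] → w = 0.34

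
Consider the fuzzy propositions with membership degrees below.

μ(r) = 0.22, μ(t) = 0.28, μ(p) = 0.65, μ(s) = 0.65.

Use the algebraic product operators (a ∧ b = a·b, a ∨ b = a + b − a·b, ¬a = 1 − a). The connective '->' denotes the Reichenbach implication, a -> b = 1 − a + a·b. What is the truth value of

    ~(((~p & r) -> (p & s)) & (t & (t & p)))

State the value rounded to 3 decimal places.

~p = 1 − 0.6500 = 0.3500
~p & r = a·b on (0.3500, 0.2200) = 0.0770
p & s = a·b on (0.6500, 0.6500) = 0.4225
(~p & r) -> (p & s)  [Reichenbach: 1 − a + a·b] with a=0.0770, b=0.4225 → 0.9555
t & p = a·b on (0.2800, 0.6500) = 0.1820
t & (t & p) = a·b on (0.2800, 0.1820) = 0.0510
((~p & r) -> (p & s)) & (t & (t & p)) = a·b on (0.9555, 0.0510) = 0.0487
~(((~p & r) -> (p & s)) & (t & (t & p))) = 1 − 0.0487 = 0.9513

0.951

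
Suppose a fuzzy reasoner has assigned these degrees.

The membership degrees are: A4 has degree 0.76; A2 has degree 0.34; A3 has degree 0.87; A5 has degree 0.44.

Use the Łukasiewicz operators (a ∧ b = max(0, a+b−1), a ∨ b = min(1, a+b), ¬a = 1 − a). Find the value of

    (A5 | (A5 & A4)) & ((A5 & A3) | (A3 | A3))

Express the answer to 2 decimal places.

0.64

A5 & A4 = max(0, a+b−1) on (0.44, 0.76) = 0.20
A5 | (A5 & A4) = min(1, a+b) on (0.44, 0.20) = 0.64
A5 & A3 = max(0, a+b−1) on (0.44, 0.87) = 0.31
A3 | A3 = min(1, a+b) on (0.87, 0.87) = 1.00
(A5 & A3) | (A3 | A3) = min(1, a+b) on (0.31, 1.00) = 1.00
(A5 | (A5 & A4)) & ((A5 & A3) | (A3 | A3)) = max(0, a+b−1) on (0.64, 1.00) = 0.64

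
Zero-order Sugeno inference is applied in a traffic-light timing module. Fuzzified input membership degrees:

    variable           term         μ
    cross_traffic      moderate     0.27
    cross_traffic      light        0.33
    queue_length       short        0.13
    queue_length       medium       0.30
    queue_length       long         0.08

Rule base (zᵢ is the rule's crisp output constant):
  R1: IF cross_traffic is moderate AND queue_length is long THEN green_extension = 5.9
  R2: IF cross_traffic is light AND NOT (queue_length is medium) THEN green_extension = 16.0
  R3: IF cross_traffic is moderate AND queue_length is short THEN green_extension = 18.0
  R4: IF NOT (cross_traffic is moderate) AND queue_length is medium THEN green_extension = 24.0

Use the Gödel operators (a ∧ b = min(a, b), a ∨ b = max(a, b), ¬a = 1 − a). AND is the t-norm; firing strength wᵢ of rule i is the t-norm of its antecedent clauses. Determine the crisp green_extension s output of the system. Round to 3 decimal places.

18.205

R1 (z=5.9): moderate=0.27, long=0.08; AND[min(a, b)] → w = 0.08
R2 (z=16.0): light=0.33, ¬medium=1−0.30=0.70; AND[min(a, b)] → w = 0.33
R3 (z=18.0): moderate=0.27, short=0.13; AND[min(a, b)] → w = 0.13
R4 (z=24.0): ¬moderate=1−0.27=0.73, medium=0.30; AND[min(a, b)] → w = 0.30
Weighted average = (0.08·5.9 + 0.33·16.0 + 0.13·18.0 + 0.30·24.0) / (0.08 + 0.33 + 0.13 + 0.30)
  = 15.2920 / 0.8400 = 18.205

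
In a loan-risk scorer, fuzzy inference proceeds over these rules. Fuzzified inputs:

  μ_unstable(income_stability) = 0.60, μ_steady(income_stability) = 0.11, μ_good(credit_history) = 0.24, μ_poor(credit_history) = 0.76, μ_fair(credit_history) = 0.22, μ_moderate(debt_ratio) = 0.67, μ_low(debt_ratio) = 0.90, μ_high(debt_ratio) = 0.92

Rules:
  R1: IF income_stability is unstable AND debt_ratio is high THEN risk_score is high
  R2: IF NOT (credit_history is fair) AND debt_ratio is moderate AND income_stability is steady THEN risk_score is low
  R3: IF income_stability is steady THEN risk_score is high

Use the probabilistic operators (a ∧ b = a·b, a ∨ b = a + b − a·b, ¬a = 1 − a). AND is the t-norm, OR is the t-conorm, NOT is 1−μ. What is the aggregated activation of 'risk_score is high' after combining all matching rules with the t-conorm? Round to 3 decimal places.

0.601

R1: unstable=0.60, high=0.92; AND[a·b] → w = 0.5520
R2: ¬fair=1−0.22=0.78, moderate=0.67, steady=0.11; AND[a·b] → w = 0.0575
R3: steady=0.11 → w = 0.1100
Rules with consequent 'high': {R1, R3} → strengths 0.5520, 0.1100
Aggregate via t-conorm [a + b − a·b]: 0.6013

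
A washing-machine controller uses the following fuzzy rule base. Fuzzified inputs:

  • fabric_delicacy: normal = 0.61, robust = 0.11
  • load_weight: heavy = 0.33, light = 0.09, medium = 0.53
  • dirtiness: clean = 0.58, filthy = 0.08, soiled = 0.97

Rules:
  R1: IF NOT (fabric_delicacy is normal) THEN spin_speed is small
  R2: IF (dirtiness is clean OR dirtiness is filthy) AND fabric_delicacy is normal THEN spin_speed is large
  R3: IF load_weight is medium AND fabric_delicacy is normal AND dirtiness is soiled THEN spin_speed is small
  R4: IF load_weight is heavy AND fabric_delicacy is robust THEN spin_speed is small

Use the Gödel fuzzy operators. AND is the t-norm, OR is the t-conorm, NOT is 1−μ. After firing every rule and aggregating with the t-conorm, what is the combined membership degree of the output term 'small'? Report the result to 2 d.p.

R1: ¬normal=1−0.61=0.39 → w = 0.39
R2: (clean=0.58 OR filthy=0.08) = 0.58; AND[min(a, b)] with normal=0.61 → w = 0.58
R3: medium=0.53, normal=0.61, soiled=0.97; AND[min(a, b)] → w = 0.53
R4: heavy=0.33, robust=0.11; AND[min(a, b)] → w = 0.11
Rules with consequent 'small': {R1, R3, R4} → strengths 0.39, 0.53, 0.11
Aggregate via t-conorm [max(a, b)]: 0.53

0.53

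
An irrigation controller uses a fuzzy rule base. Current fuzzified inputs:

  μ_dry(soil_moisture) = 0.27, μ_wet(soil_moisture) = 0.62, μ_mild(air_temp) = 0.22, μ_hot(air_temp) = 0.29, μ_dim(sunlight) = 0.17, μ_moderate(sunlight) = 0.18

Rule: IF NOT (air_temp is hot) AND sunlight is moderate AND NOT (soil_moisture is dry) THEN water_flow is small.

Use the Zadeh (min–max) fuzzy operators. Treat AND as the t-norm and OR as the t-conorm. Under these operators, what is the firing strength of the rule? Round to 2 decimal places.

0.18

firing strength: ¬hot=1−0.29=0.71, moderate=0.18, ¬dry=1−0.27=0.73; AND[min(a, b)] → w = 0.18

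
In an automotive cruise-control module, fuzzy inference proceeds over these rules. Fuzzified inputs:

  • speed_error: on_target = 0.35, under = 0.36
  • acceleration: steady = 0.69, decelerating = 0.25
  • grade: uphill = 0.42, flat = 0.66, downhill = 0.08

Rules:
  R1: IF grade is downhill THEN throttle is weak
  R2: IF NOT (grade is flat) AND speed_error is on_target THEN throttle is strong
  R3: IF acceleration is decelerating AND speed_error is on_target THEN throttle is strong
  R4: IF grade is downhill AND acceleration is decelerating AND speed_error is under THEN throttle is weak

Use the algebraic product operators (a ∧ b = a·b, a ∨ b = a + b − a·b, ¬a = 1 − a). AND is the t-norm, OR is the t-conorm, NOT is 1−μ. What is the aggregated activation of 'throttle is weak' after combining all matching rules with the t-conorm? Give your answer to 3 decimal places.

0.087

R1: downhill=0.08 → w = 0.0800
R2: ¬flat=1−0.66=0.34, on_target=0.35; AND[a·b] → w = 0.1190
R3: decelerating=0.25, on_target=0.35; AND[a·b] → w = 0.0875
R4: downhill=0.08, decelerating=0.25, under=0.36; AND[a·b] → w = 0.0072
Rules with consequent 'weak': {R1, R4} → strengths 0.0800, 0.0072
Aggregate via t-conorm [a + b − a·b]: 0.0866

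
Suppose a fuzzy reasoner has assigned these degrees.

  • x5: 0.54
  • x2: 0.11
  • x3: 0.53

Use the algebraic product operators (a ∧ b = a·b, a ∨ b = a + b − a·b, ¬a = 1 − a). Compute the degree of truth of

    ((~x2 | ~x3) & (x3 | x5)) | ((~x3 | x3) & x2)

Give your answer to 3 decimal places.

~x2 = 1 − 0.1100 = 0.8900
~x3 = 1 − 0.5300 = 0.4700
~x2 | ~x3 = a + b − a·b on (0.8900, 0.4700) = 0.9417
x3 | x5 = a + b − a·b on (0.5300, 0.5400) = 0.7838
(~x2 | ~x3) & (x3 | x5) = a·b on (0.9417, 0.7838) = 0.7381
~x3 = 1 − 0.5300 = 0.4700
~x3 | x3 = a + b − a·b on (0.4700, 0.5300) = 0.7509
(~x3 | x3) & x2 = a·b on (0.7509, 0.1100) = 0.0826
((~x2 | ~x3) & (x3 | x5)) | ((~x3 | x3) & x2) = a + b − a·b on (0.7381, 0.0826) = 0.7597

0.760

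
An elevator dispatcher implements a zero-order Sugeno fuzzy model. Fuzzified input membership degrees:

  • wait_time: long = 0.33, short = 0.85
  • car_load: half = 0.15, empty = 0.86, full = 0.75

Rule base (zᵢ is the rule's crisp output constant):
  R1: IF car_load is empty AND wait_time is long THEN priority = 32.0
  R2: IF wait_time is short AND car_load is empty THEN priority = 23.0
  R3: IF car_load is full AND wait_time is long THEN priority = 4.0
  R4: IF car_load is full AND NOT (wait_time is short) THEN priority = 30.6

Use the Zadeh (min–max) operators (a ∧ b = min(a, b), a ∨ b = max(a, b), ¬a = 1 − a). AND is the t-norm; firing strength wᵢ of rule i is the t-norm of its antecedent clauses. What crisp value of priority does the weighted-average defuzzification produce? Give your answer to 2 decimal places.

R1 (z=32.0): empty=0.86, long=0.33; AND[min(a, b)] → w = 0.33
R2 (z=23.0): short=0.85, empty=0.86; AND[min(a, b)] → w = 0.85
R3 (z=4.0): full=0.75, long=0.33; AND[min(a, b)] → w = 0.33
R4 (z=30.6): full=0.75, ¬short=1−0.85=0.15; AND[min(a, b)] → w = 0.15
Weighted average = (0.33·32.0 + 0.85·23.0 + 0.33·4.0 + 0.15·30.6) / (0.33 + 0.85 + 0.33 + 0.15)
  = 36.0200 / 1.6600 = 21.70

21.70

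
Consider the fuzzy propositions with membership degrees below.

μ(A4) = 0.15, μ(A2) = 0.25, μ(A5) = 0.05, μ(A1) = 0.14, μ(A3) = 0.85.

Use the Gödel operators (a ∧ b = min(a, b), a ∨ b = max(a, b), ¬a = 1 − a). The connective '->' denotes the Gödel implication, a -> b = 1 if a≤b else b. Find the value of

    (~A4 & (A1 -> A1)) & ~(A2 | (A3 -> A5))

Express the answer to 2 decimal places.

0.75

~A4 = 1 − 0.15 = 0.85
A1 -> A1  [Gödel: 1 if a≤b else b] with a=0.14, b=0.14 → 1.00
~A4 & (A1 -> A1) = min(a, b) on (0.85, 1.00) = 0.85
A3 -> A5  [Gödel: 1 if a≤b else b] with a=0.85, b=0.05 → 0.05
A2 | (A3 -> A5) = max(a, b) on (0.25, 0.05) = 0.25
~(A2 | (A3 -> A5)) = 1 − 0.25 = 0.75
(~A4 & (A1 -> A1)) & ~(A2 | (A3 -> A5)) = min(a, b) on (0.85, 0.75) = 0.75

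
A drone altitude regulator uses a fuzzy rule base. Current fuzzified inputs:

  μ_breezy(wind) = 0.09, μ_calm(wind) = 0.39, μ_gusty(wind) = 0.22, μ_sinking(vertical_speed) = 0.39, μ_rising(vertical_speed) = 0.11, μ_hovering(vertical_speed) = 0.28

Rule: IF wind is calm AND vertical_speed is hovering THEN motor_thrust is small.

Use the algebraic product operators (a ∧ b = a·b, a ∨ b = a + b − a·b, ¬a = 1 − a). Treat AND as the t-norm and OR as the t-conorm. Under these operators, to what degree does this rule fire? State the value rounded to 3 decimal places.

firing strength: calm=0.39, hovering=0.28; AND[a·b] → w = 0.1092

0.109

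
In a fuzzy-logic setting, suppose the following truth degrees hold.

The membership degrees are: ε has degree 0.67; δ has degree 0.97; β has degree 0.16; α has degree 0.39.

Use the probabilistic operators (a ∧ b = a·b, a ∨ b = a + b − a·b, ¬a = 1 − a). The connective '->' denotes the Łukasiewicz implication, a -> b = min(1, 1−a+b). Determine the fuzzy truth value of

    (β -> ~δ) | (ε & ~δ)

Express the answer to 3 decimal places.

~δ = 1 − 0.9700 = 0.0300
β -> ~δ  [Łukasiewicz: min(1, 1−a+b)] with a=0.1600, b=0.0300 → 0.8700
~δ = 1 − 0.9700 = 0.0300
ε & ~δ = a·b on (0.6700, 0.0300) = 0.0201
(β -> ~δ) | (ε & ~δ) = a + b − a·b on (0.8700, 0.0201) = 0.8726

0.873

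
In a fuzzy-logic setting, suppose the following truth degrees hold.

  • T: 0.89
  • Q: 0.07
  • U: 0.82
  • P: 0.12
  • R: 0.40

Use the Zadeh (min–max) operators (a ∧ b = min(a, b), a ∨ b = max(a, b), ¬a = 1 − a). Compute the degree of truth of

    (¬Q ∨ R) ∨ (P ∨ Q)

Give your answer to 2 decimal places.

¬Q = 1 − 0.07 = 0.93
¬Q ∨ R = max(a, b) on (0.93, 0.40) = 0.93
P ∨ Q = max(a, b) on (0.12, 0.07) = 0.12
(¬Q ∨ R) ∨ (P ∨ Q) = max(a, b) on (0.93, 0.12) = 0.93

0.93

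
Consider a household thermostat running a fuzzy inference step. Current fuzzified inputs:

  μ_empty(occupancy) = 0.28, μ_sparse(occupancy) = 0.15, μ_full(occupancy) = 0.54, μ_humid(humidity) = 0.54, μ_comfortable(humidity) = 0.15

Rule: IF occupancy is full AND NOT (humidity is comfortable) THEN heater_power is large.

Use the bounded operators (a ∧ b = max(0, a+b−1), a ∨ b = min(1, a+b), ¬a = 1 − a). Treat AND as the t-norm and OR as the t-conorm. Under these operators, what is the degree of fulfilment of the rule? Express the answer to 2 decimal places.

0.39

firing strength: full=0.54, ¬comfortable=1−0.15=0.85; AND[max(0, a+b−1)] → w = 0.39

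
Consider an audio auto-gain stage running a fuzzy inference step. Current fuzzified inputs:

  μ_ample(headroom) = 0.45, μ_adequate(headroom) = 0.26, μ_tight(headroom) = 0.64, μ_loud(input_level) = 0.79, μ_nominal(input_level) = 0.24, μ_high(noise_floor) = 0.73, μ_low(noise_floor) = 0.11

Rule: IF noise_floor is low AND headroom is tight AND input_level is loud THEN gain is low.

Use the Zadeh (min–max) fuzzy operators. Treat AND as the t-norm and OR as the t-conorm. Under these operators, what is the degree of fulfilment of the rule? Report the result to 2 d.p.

firing strength: low=0.11, tight=0.64, loud=0.79; AND[min(a, b)] → w = 0.11

0.11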